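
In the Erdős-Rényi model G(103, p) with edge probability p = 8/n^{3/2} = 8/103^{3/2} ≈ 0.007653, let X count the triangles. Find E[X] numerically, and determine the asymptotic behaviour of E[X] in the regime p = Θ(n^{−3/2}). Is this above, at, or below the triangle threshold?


Number of potential triangles: C(103, 3) = 176851.
Each occurs with probability p³ ≈ (0.007653)³ ≈ 4.482316e-07.
By linearity: E[X] = C(103, 3)·p³ ≈ 176851 · 4.482316e-07 ≈ 0.0793.
Since α = 3/2 > 1, p = c/n^{3/2} = o(1/n) is below the triangle threshold p ~ 1/n. Asymptotically E[X] ~ (c³/6)·n^{3(1−α)} = (8³/6)·n^{-1.5} → 0, so by Markov's inequality G has no triangles w.h.p.

E[X] ≈ 0.0793; in regime p = Θ(1/n^{3/2}) E[X] tends to 0 (below the triangle threshold p ~ 1/n).


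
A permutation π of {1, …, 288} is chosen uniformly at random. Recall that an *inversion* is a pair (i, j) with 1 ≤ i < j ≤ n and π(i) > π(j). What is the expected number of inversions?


Write X = Σ X_I over the C(288, 2) = 41328 pairs i < j, with X_I the indicator of one inversion.
There are 41328 indicators.
For each fixed pair i < j, the values π(i) and π(j) are two distinct elements of {1, …, 288} in uniformly random order; by symmetry P[π(i) > π(j)] = 1/2.
By linearity: E[X] = 41328 · (1/2) = C(288, 2) · (1/2) = 41328/2 = 20664 ≈ 20664.000.

E[X] = 20664 = 20664.000.


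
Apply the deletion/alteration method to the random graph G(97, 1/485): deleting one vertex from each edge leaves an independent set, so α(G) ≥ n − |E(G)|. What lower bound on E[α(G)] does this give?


E[|E(G)|] = C(97, 2)·p = 4656 · (1/485) = 48/5.
E[α(G)] ≥ n − E[|E(G)|] = 97 − 48/5 = 437/5.
Numerically: ≈ 87.400000.
(This is only a lower bound; the true E[α(G)] may be larger.)

E[α(G)] ≥ 437/5 ≈ 87.400000.


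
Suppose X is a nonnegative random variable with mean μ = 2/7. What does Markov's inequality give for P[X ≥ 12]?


μ = E[X] = 2/7, a = 12.
Markov: P[X ≥ 12] ≤ μ/a = (2/7)/12 = 1/42.
Numerically: ≈ 0.02381.
(Since a = 12 > μ = 0.28571, the bound 1/42 is < 1 and informative.)

P[X ≥ 12] ≤ 1/42 ≈ 0.02381.


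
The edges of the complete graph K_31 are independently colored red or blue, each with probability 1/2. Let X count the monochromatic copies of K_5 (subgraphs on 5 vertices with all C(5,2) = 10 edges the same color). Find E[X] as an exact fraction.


Let X = Σ_S X_S over the C(31, 5) = 169911 subsets S of size 5, where X_S = 1 if the K_5 on S is monochromatic.
For a fixed S, the K_5 on S has C(5, 2) = 10 edges. P[all 10 edges red] = (1/2)^10, and likewise for blue, so P[monochromatic] = 2·(1/2)^10 = 2^{1 − 10} = 1/512.
By linearity: E[X] = C(31, 5) · 2^{1 − 10} = 169911 · 1/512 = 169911/512.
Numerically: E[X] ≈ 331.857.

E[X] = C(31,5)·2^(1−C(5,2)) = 169911/512 ≈ 331.857.


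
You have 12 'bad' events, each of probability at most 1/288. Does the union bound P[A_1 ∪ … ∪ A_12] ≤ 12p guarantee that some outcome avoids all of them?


Union bound: P[∪_{i=1}^{12} A_i] ≤ Σ_i P[A_i] ≤ 12·p = 12·(1/288) = 1/24.
Numerically: 1/24 ≈ 0.042.
Is 1/24 < 1? YES.
Since P[∪ A_i] ≤ 1/24 < 1, the complement has P[∩ A_i^c] ≥ 1 − 1/24 = 23/24 > 0, so some outcome avoids every A_i.

12·p = 1/24 ≈ 0.042; existence CERTIFIED by the union bound.


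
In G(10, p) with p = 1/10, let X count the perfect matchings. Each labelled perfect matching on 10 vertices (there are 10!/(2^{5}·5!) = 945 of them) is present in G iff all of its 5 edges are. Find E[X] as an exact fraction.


K_10 has 10!/(2^{5}·5!) = 945 labelled perfect matchings.
For each such perfect matching H, let X_H = 1 if all 5 edges of H are present in G. Then P[X_H = 1] = p^{5} = (1/10)^{5} = 1/100000.
By linearity of expectation: E[X] = Σ_H E[X_H] = 945 · p^{5} = 945 · 1/100000 = 189/20000.
Numerically: E[X] ≈ 0.00945.

E[X] = 945 · (1/10)^{5} = 189/20000 ≈ 0.00945.


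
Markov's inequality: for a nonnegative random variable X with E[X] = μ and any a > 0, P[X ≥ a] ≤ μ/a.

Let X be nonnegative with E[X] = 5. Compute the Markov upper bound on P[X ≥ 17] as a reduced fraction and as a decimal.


μ = E[X] = 5, a = 17.
Markov: P[X ≥ 17] ≤ μ/a = (5)/17 = 5/17.
Numerically: ≈ 0.294118.
(Since a = 17 > μ = 5.000000, the bound 5/17 is < 1 and informative.)

P[X ≥ 17] ≤ 5/17 ≈ 0.294118.


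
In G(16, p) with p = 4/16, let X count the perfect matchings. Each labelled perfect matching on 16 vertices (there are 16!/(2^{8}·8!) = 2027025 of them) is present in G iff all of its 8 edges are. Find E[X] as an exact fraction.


K_16 has 16!/(2^{8}·8!) = 2027025 labelled perfect matchings.
For each such perfect matching H, let X_H = 1 if all 8 edges of H are present in G. Then P[X_H = 1] = p^{8} = (1/4)^{8} = 1/65536.
By linearity of expectation: E[X] = Σ_H E[X_H] = 2027025 · p^{8} = 2027025 · 1/65536 = 2027025/65536.
Numerically: E[X] ≈ 30.9.

E[X] = 2027025 · (1/4)^{8} = 2027025/65536 ≈ 30.9.


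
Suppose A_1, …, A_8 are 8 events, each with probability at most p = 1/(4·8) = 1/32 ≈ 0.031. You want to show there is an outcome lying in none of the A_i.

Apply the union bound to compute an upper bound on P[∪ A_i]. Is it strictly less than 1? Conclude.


Union bound: P[∪_{i=1}^{8} A_i] ≤ Σ_i P[A_i] ≤ 8·p = 8·(1/32) = 1/4.
Numerically: 1/4 ≈ 0.250.
Is 1/4 < 1? YES.
Since P[∪ A_i] ≤ 1/4 < 1, the complement has P[∩ A_i^c] ≥ 1 − 1/4 = 3/4 > 0, so some outcome avoids every A_i.

8·p = 1/4 ≈ 0.250; existence CERTIFIED by the union bound.


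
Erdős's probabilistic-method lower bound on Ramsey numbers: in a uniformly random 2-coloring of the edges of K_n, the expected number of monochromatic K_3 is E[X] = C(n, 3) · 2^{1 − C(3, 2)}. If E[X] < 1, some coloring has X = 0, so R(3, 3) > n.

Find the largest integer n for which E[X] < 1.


We need C(n, 3) · 2^{1 − 3} < 1, i.e. C(n, 3) < 2^{3 − 1} = 4.
Check values of n near the boundary:
  n = 3: C(3, 3) = 1; 1 < 4? YES
  n = 4: C(4, 3) = 4; 4 < 4? NO
  n = 5: C(5, 3) = 10; 10 < 4? NO
The largest n with C(n, 3) < 4 is n = 3 (where E[X] = 1/4 ≈ 0.2500). Hence R(3, 3) > 3, i.e. R(3, 3) ≥ 4.

Largest n = 3; hence R(3, 3) > 3.


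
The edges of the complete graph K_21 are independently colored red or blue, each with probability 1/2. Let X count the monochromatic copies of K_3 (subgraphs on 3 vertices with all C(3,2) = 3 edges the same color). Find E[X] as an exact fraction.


Let X = Σ_S X_S over the C(21, 3) = 1330 subsets S of size 3, where X_S = 1 if the K_3 on S is monochromatic.
For a fixed S, the K_3 on S has C(3, 2) = 3 edges. P[all 3 edges red] = (1/2)^3, and likewise for blue, so P[monochromatic] = 2·(1/2)^3 = 2^{1 − 3} = 1/4.
By linearity: E[X] = C(21, 3) · 2^{1 − 3} = 1330 · 1/4 = 665/2.
Numerically: E[X] ≈ 332.50000.

E[X] = C(21,3)·2^(1−C(3,2)) = 665/2 ≈ 332.50000.


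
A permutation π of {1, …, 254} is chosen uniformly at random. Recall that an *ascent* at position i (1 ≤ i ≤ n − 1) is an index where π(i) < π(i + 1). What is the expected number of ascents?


Write X = Σ X_I over i = 1, …, 253, with X_I the indicator of one ascent.
There are 253 indicators.
For each fixed i, the pair (π(i), π(i+1)) is a uniformly random ordered pair of distinct values from {1, …, 254}; by symmetry P[π(i) < π(i+1)] = 1/2.
By linearity: E[X] = 253 · (1/2) = (254 − 1) · (1/2) = 253/2 ≈ 126.500000.

E[X] = 253/2 = 126.500000.


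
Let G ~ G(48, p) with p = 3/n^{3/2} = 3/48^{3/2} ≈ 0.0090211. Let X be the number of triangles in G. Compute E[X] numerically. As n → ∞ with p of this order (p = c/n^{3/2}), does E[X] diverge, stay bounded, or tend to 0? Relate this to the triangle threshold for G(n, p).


Number of potential triangles: C(48, 3) = 17296.
Each occurs with probability p³ ≈ (0.0090211)³ ≈ 7.3413883e-07.
By linearity: E[X] = C(48, 3)·p³ ≈ 17296 · 7.3413883e-07 ≈ 0.01270.
Since α = 3/2 > 1, p = c/n^{3/2} = o(1/n) is below the triangle threshold p ~ 1/n. Asymptotically E[X] ~ (c³/6)·n^{3(1−α)} = (3³/6)·n^{-1.5} → 0, so by Markov's inequality G has no triangles w.h.p.

E[X] ≈ 0.01270; in regime p = Θ(1/n^{3/2}) E[X] tends to 0 (below the triangle threshold p ~ 1/n).


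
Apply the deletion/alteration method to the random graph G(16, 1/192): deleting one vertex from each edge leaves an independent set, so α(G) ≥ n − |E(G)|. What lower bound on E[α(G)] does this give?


E[|E(G)|] = C(16, 2)·p = 120 · (1/192) = 5/8.
E[α(G)] ≥ n − E[|E(G)|] = 16 − 5/8 = 123/8.
Numerically: ≈ 15.375000.
(This is only a lower bound; the true E[α(G)] may be larger.)

E[α(G)] ≥ 123/8 ≈ 15.375000.


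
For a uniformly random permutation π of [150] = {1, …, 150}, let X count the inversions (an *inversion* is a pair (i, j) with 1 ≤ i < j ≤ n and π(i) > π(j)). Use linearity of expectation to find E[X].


Write X = Σ X_I over the C(150, 2) = 11175 pairs i < j, with X_I the indicator of one inversion.
There are 11175 indicators.
For each fixed pair i < j, the values π(i) and π(j) are two distinct elements of {1, …, 150} in uniformly random order; by symmetry P[π(i) > π(j)] = 1/2.
By linearity: E[X] = 11175 · (1/2) = C(150, 2) · (1/2) = 11175/2 = 11175/2 ≈ 5587.50000.

E[X] = 11175/2 = 5587.50000.


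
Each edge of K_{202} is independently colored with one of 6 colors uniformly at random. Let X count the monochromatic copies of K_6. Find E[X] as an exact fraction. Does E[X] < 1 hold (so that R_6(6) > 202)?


E[X] = C(202, 6) · 6^{1 − 15} = 87544611330 · 6^{−14} = 87544611330/78364164096.
As a reduced fraction: E[X] = 14590768555/13060694016 ≈ 1.117.
Is E[X] < 1? NO.
Since E[X] ≥ 1, the first-moment bound is inconclusive at n = 202; it does NOT by itself certify R_6(6) > 202.

E[X] = 14590768555/13060694016 ≈ 1.117; E[X] ≥ 1; first-moment method inconclusive here.


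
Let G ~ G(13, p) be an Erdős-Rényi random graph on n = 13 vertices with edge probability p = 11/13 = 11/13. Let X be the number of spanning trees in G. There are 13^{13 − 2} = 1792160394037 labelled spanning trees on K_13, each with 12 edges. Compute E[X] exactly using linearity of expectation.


K_13 has 13^{13 − 2} = 1792160394037 labelled spanning trees.
For each such spanning tree H, let X_H = 1 if all 12 edges of H are present in G. Then P[X_H = 1] = p^{12} = (11/13)^{12} = 3138428376721/23298085122481.
By linearity of expectation: E[X] = Σ_H E[X_H] = 1792160394037 · p^{12} = 1792160394037 · 3138428376721/23298085122481 = 3138428376721/13.
Numerically: E[X] ≈ 2.414e+11.

E[X] = 1792160394037 · (11/13)^{12} = 3138428376721/13 ≈ 2.414e+11.


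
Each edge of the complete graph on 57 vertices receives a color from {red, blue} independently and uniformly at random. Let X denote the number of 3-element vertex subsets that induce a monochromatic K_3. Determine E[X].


Let X = Σ_S X_S over the C(57, 3) = 29260 subsets S of size 3, where X_S = 1 if the K_3 on S is monochromatic.
For a fixed S, the K_3 on S has C(3, 2) = 3 edges. P[all 3 edges red] = (1/2)^3, and likewise for blue, so P[monochromatic] = 2·(1/2)^3 = 2^{1 − 3} = 1/4.
By linearity of expectation: E[X] = C(57, 3) · 2^{1 − 3} = 29260 · 1/4 = 7315.
Numerically: E[X] ≈ 7315.00000.

E[X] = C(57,3)·2^(1−C(3,2)) = 7315 ≈ 7315.00000.


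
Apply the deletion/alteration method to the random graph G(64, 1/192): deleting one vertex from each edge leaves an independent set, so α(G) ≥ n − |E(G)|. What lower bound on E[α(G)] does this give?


E[|E(G)|] = C(64, 2)·p = 2016 · (1/192) = 21/2.
E[α(G)] ≥ n − E[|E(G)|] = 64 − 21/2 = 107/2.
Numerically: ≈ 53.50000.
(This is only a lower bound; the true E[α(G)] may be larger.)

E[α(G)] ≥ 107/2 ≈ 53.50000.


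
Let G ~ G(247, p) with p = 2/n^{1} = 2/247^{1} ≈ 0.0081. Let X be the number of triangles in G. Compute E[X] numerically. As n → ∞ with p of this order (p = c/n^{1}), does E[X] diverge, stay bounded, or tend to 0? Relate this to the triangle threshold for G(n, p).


Number of potential triangles: C(247, 3) = 2481115.
Each occurs with probability p³ ≈ (0.0081)³ ≈ 5.30883e-07.
By linearity: E[X] = C(247, 3)·p³ ≈ 2481115 · 5.30883e-07 ≈ 1.317.
Here α = 1, so p = 2/n is exactly at the triangle threshold p ~ 1/n. Asymptotically E[X] → c³/6 = 2³/6 = 4/3 ≈ 1.333, a bounded constant. In this regime the triangle count is asymptotically Poisson(c³/6).

E[X] ≈ 1.317; in regime p = Θ(1/n^{1}) E[X] stays bounded (at the triangle threshold p ~ 1/n).


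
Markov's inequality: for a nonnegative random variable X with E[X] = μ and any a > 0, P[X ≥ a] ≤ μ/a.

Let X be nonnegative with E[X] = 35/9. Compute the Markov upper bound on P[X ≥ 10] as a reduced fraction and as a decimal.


μ = E[X] = 35/9, a = 10.
Markov: P[X ≥ 10] ≤ μ/a = (35/9)/10 = 7/18.
Numerically: ≈ 0.38889.
(Since a = 10 > μ = 3.88889, the bound 7/18 is < 1 and informative.)

P[X ≥ 10] ≤ 7/18 ≈ 0.38889.


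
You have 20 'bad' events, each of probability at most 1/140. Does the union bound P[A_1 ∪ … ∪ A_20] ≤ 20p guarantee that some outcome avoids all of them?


Union bound: P[∪_{i=1}^{20} A_i] ≤ Σ_i P[A_i] ≤ 20·p = 20·(1/140) = 1/7.
Numerically: 1/7 ≈ 0.1428571.
Is 1/7 < 1? YES.
Since P[∪ A_i] ≤ 1/7 < 1, the complement has P[∩ A_i^c] ≥ 1 − 1/7 = 6/7 > 0, so some outcome avoids every A_i.

20·p = 1/7 ≈ 0.1428571; existence CERTIFIED by the union bound.


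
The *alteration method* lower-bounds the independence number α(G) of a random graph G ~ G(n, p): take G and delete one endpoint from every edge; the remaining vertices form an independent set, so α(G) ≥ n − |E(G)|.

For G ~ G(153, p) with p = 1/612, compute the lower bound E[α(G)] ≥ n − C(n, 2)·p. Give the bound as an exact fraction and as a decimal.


E[|E(G)|] = C(153, 2)·p = 11628 · (1/612) = 19.
E[α(G)] ≥ n − E[|E(G)|] = 153 − 19 = 134.
Numerically: ≈ 134.000.
(This is only a lower bound; the true E[α(G)] may be larger.)

E[α(G)] ≥ 134 ≈ 134.000.


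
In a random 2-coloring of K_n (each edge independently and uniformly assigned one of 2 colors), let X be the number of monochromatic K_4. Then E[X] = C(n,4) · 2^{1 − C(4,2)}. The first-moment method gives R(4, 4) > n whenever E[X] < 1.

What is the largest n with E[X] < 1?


We need C(n, 4) · 2^{1 − 6} < 1, i.e. C(n, 4) < 2^{6 − 1} = 32.
Check values of n near the boundary:
  n = 4: C(4, 4) = 1; 1 < 32? YES
  n = 5: C(5, 4) = 5; 5 < 32? YES
  n = 6: C(6, 4) = 15; 15 < 32? YES
  n = 7: C(7, 4) = 35; 35 < 32? NO
The largest n with C(n, 4) < 32 is n = 6 (where E[X] = 15/32 ≈ 0.4687500). Hence R(4, 4) > 6, i.e. R(4, 4) ≥ 7.

Largest n = 6; hence R(4, 4) > 6.


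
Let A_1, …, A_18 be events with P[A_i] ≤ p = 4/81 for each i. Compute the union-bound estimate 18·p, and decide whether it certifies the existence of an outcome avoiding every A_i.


Union bound: P[∪_{i=1}^{18} A_i] ≤ Σ_i P[A_i] ≤ 18·p = 18·(4/81) = 8/9.
Numerically: 8/9 ≈ 0.88889.
Is 8/9 < 1? YES.
Since P[∪ A_i] ≤ 8/9 < 1, the complement has P[∩ A_i^c] ≥ 1 − 8/9 = 1/9 > 0, so some outcome avoids every A_i.

18·p = 8/9 ≈ 0.88889; existence CERTIFIED by the union bound.


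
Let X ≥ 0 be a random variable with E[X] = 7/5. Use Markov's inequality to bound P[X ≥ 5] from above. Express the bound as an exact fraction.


μ = E[X] = 7/5, a = 5.
Markov: P[X ≥ 5] ≤ μ/a = (7/5)/5 = 7/25.
Numerically: ≈ 0.28000.
(Since a = 5 > μ = 1.40000, the bound 7/25 is < 1 and informative.)

P[X ≥ 5] ≤ 7/25 ≈ 0.28000.


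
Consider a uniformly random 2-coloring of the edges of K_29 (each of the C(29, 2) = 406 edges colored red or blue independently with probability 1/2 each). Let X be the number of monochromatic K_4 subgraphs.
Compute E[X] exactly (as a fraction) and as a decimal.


Let X = Σ_S X_S over the C(29, 4) = 23751 subsets S of size 4, where X_S = 1 if the K_4 on S is monochromatic.
For a fixed S, the K_4 on S has C(4, 2) = 6 edges. P[all 6 edges red] = (1/2)^6, and likewise for blue, so P[monochromatic] = 2·(1/2)^6 = 2^{1 − 6} = 1/32.
By linearity of expectation: E[X] = C(29, 4) · 2^{1 − 6} = 23751 · 1/32 = 23751/32.
Numerically: E[X] ≈ 742.2188.

E[X] = C(29,4)·2^(1−C(4,2)) = 23751/32 ≈ 742.2188.


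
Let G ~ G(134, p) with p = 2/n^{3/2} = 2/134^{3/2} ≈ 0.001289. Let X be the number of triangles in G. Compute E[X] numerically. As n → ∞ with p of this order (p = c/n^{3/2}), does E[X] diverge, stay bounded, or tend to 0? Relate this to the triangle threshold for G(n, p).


Number of potential triangles: C(134, 3) = 392084.
Each occurs with probability p³ ≈ (0.001289)³ ≈ 2.143475e-09.
By linearity: E[X] = C(134, 3)·p³ ≈ 392084 · 2.143475e-09 ≈ 0.0008.
Since α = 3/2 > 1, p = c/n^{3/2} = o(1/n) is below the triangle threshold p ~ 1/n. Asymptotically E[X] ~ (c³/6)·n^{3(1−α)} = (2³/6)·n^{-1.5} → 0, so by Markov's inequality G has no triangles w.h.p.

E[X] ≈ 0.0008; in regime p = Θ(1/n^{3/2}) E[X] tends to 0 (below the triangle threshold p ~ 1/n).


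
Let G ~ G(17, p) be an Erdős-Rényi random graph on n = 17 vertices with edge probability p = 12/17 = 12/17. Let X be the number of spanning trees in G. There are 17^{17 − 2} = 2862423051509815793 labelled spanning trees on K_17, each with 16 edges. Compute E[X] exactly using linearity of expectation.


K_17 has 17^{17 − 2} = 2862423051509815793 labelled spanning trees.
For each such spanning tree H, let X_H = 1 if all 16 edges of H are present in G. Then P[X_H = 1] = p^{16} = (12/17)^{16} = 184884258895036416/48661191875666868481.
By linearity of expectation: E[X] = Σ_H E[X_H] = 2862423051509815793 · p^{16} = 2862423051509815793 · 184884258895036416/48661191875666868481 = 184884258895036416/17.
Numerically: E[X] ≈ 1.09e+16.

E[X] = 2862423051509815793 · (12/17)^{16} = 184884258895036416/17 ≈ 1.09e+16.


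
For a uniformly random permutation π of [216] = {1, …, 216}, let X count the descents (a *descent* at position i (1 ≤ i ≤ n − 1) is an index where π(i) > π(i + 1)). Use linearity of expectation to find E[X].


Write X = Σ X_I over i = 1, …, 215, with X_I the indicator of one descent.
There are 215 indicators.
For each fixed i, the pair (π(i), π(i+1)) is a uniformly random ordered pair of distinct values from {1, …, 216}; by symmetry P[π(i) > π(i+1)] = 1/2.
By linearity: E[X] = 215 · (1/2) = (216 − 1) · (1/2) = 215/2 ≈ 107.500000.

E[X] = 215/2 = 107.500000.


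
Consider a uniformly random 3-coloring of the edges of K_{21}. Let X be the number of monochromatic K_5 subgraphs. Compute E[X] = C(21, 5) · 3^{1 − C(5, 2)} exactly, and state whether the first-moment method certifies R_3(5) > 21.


E[X] = C(21, 5) · 3^{1 − 10} = 20349 · 3^{−9} = 20349/19683.
As a reduced fraction: E[X] = 2261/2187 ≈ 1.033836.
Is E[X] < 1? NO.
Since E[X] ≥ 1, the first-moment bound is inconclusive at n = 21; it does NOT by itself certify R_3(5) > 21.

E[X] = 2261/2187 ≈ 1.033836; E[X] ≥ 1; first-moment method inconclusive here.


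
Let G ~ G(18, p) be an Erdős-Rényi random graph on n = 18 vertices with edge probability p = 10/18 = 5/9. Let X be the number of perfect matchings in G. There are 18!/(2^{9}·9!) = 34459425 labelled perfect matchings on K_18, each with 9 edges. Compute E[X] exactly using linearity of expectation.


K_18 has 18!/(2^{9}·9!) = 34459425 labelled perfect matchings.
For each such perfect matching H, let X_H = 1 if all 9 edges of H are present in G. Then P[X_H = 1] = p^{9} = (5/9)^{9} = 1953125/387420489.
By linearity: E[X] = Σ_H E[X_H] = 34459425 · p^{9} = 34459425 · 1953125/387420489 = 830908203125/4782969.
Numerically: E[X] ≈ 1.7372e+05.

E[X] = 34459425 · (5/9)^{9} = 830908203125/4782969 ≈ 1.7372e+05.


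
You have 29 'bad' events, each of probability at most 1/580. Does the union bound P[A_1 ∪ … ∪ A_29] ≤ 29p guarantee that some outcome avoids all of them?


Union bound: P[∪_{i=1}^{29} A_i] ≤ Σ_i P[A_i] ≤ 29·p = 29·(1/580) = 1/20.
Numerically: 1/20 ≈ 0.05000.
Is 1/20 < 1? YES.
Since P[∪ A_i] ≤ 1/20 < 1, the complement has P[∩ A_i^c] ≥ 1 − 1/20 = 19/20 > 0, so some outcome avoids every A_i.

29·p = 1/20 ≈ 0.05000; existence CERTIFIED by the union bound.


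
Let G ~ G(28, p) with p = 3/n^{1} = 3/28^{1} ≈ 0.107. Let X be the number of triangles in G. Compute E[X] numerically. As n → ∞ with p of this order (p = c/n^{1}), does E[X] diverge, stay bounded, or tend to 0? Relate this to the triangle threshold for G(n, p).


Number of potential triangles: C(28, 3) = 3276.
Each occurs with probability p³ ≈ (0.107)³ ≈ 1.22996e-03.
By linearity: E[X] = C(28, 3)·p³ ≈ 3276 · 1.22996e-03 ≈ 4.029.
Here α = 1, so p = 3/n is exactly at the triangle threshold p ~ 1/n. Asymptotically E[X] → c³/6 = 3³/6 = 9/2 ≈ 4.500, a bounded constant. In this regime the triangle count is asymptotically Poisson(c³/6).

E[X] ≈ 4.029; in regime p = Θ(1/n^{1}) E[X] stays bounded (at the triangle threshold p ~ 1/n).


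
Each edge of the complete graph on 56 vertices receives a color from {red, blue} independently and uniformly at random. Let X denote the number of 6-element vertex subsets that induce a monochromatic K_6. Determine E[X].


Let X = Σ_S X_S over the C(56, 6) = 32468436 subsets S of size 6, where X_S = 1 if the K_6 on S is monochromatic.
For a fixed S, the K_6 on S has C(6, 2) = 15 edges. P[all 15 edges red] = (1/2)^15, and likewise for blue, so P[monochromatic] = 2·(1/2)^15 = 2^{1 − 15} = 1/16384.
By linearity of expectation: E[X] = C(56, 6) · 2^{1 − 15} = 32468436 · 1/16384 = 8117109/4096.
Numerically: E[X] ≈ 1981.716064.

E[X] = C(56,6)·2^(1−C(6,2)) = 8117109/4096 ≈ 1981.716064.


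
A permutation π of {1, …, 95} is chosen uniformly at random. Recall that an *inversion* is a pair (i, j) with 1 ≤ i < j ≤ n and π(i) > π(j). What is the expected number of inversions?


Write X = Σ X_I over the C(95, 2) = 4465 pairs i < j, with X_I the indicator of one inversion.
There are 4465 indicators.
For each fixed pair i < j, the values π(i) and π(j) are two distinct elements of {1, …, 95} in uniformly random order; by symmetry P[π(i) > π(j)] = 1/2.
By linearity: E[X] = 4465 · (1/2) = C(95, 2) · (1/2) = 4465/2 = 4465/2 ≈ 2232.500000.

E[X] = 4465/2 = 2232.500000.


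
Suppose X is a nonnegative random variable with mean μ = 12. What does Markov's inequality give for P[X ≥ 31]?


μ = E[X] = 12, a = 31.
Markov: P[X ≥ 31] ≤ μ/a = (12)/31 = 12/31.
Numerically: ≈ 0.387.
(Since a = 31 > μ = 12.000, the bound 12/31 is < 1 and informative.)

P[X ≥ 31] ≤ 12/31 ≈ 0.387.


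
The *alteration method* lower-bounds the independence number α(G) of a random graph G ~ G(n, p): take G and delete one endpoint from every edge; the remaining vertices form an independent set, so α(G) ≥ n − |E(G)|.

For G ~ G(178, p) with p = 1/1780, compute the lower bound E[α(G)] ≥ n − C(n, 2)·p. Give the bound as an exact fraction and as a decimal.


E[|E(G)|] = C(178, 2)·p = 15753 · (1/1780) = 177/20.
E[α(G)] ≥ n − E[|E(G)|] = 178 − 177/20 = 3383/20.
Numerically: ≈ 169.150000.
(This is only a lower bound; the true E[α(G)] may be larger.)

E[α(G)] ≥ 3383/20 ≈ 169.150000.


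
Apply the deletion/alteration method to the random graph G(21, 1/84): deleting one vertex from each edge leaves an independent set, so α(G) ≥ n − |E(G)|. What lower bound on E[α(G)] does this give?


E[|E(G)|] = C(21, 2)·p = 210 · (1/84) = 5/2.
E[α(G)] ≥ n − E[|E(G)|] = 21 − 5/2 = 37/2.
Numerically: ≈ 18.500000.
(This is only a lower bound; the true E[α(G)] may be larger.)

E[α(G)] ≥ 37/2 ≈ 18.500000.


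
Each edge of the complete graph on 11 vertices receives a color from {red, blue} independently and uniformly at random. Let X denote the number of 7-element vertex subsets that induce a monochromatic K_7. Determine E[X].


Let X = Σ_S X_S over the C(11, 7) = 330 subsets S of size 7, where X_S = 1 if the K_7 on S is monochromatic.
For a fixed S, the K_7 on S has C(7, 2) = 21 edges. P[all 21 edges red] = (1/2)^21, and likewise for blue, so P[monochromatic] = 2·(1/2)^21 = 2^{1 − 21} = 1/1048576.
By linearity: E[X] = C(11, 7) · 2^{1 − 21} = 330 · 1/1048576 = 165/524288.
Numerically: E[X] ≈ 0.000.

E[X] = C(11,7)·2^(1−C(7,2)) = 165/524288 ≈ 0.000.


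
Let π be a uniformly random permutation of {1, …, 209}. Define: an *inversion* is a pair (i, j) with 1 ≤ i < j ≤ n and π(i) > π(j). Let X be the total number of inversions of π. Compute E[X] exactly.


Write X = Σ X_I over the C(209, 2) = 21736 pairs i < j, with X_I the indicator of one inversion.
There are 21736 indicators.
For each fixed pair i < j, the values π(i) and π(j) are two distinct elements of {1, …, 209} in uniformly random order; by symmetry P[π(i) > π(j)] = 1/2.
By linearity: E[X] = 21736 · (1/2) = C(209, 2) · (1/2) = 21736/2 = 10868 ≈ 10868.00000.

E[X] = 10868 = 10868.00000.


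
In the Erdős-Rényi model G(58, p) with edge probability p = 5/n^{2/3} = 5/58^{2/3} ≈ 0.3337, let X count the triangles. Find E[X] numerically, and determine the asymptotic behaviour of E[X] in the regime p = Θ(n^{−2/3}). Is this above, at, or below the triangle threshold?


Number of potential triangles: C(58, 3) = 30856.
Each occurs with probability p³ ≈ (0.3337)³ ≈ 3.7158145e-02.
By linearity: E[X] = C(58, 3)·p³ ≈ 30856 · 3.7158145e-02 ≈ 1146.55172.
Since α = 2/3 < 1, p = c/n^{2/3} ≫ 1/n is above the triangle threshold p ~ 1/n. Asymptotically E[X] ~ (c³/6)·n^{3(1−α)} = (5³/6)·n^{1} → ∞; triangles are abundant w.h.p.

E[X] ≈ 1146.55172; in regime p = Θ(1/n^{2/3}) E[X] diverges (above the triangle threshold p ~ 1/n).


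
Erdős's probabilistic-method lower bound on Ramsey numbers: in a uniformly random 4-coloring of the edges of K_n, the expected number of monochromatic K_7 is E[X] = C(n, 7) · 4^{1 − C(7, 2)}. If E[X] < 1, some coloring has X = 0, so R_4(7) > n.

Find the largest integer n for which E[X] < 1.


We need C(n, 7) · 4^{1 − 21} < 1, i.e. C(n, 7) < 4^{21 − 1} = 1099511627776.
Check values of n near the boundary:
  n = 176: C(176, 7) = 919790691600; 919790691600 < 1099511627776? YES
  n = 177: C(177, 7) = 957664425960; 957664425960 < 1099511627776? YES
  n = 178: C(178, 7) = 996867063280; 996867063280 < 1099511627776? YES
  n = 179: C(179, 7) = 1037437234460; 1037437234460 < 1099511627776? YES
  n = 180: C(180, 7) = 1079414463600; 1079414463600 < 1099511627776? YES
  n = 181: C(181, 7) = 1122839183400; 1122839183400 < 1099511627776? NO
  n = 182: C(182, 7) = 1167752750736; 1167752750736 < 1099511627776? NO
  n = 183: C(183, 7) = 1214197462413; 1214197462413 < 1099511627776? NO
The largest n with C(n, 7) < 1099511627776 is n = 180 (where E[X] = 67463403975/68719476736 ≈ 0.9817). Hence R_4(7) > 180, i.e. R_4(7) ≥ 181.

Largest n = 180; hence R_4(7) > 180.


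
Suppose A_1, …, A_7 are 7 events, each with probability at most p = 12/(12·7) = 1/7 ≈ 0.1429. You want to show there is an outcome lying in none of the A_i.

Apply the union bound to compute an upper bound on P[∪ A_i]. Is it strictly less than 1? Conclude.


Union bound: P[∪_{i=1}^{7} A_i] ≤ Σ_i P[A_i] ≤ 7·p = 7·(1/7) = 1.
Numerically: 1 ≈ 1.0000.
Is 1 < 1? NO.
Since the bound 1 is ≥ 1, the union bound is uninformative here; it does NOT by itself certify existence.

7·p = 1 ≈ 1.0000; existence NOT certified by the union bound.


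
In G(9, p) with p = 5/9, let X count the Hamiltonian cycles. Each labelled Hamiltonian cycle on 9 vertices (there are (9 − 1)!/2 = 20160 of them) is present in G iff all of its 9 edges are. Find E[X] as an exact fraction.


K_9 has (9 − 1)!/2 = 20160 labelled Hamiltonian cycles.
For each such Hamiltonian cycle H, let X_H = 1 if all 9 edges of H are present in G. Then P[X_H = 1] = p^{9} = (5/9)^{9} = 1953125/387420489.
By linearity of expectation: E[X] = Σ_H E[X_H] = 20160 · p^{9} = 20160 · 1953125/387420489 = 4375000000/43046721.
Numerically: E[X] ≈ 101.6.

E[X] = 20160 · (5/9)^{9} = 4375000000/43046721 ≈ 101.6.


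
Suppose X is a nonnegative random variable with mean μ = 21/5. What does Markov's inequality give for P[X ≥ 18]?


μ = E[X] = 21/5, a = 18.
Markov: P[X ≥ 18] ≤ μ/a = (21/5)/18 = 7/30.
Numerically: ≈ 0.2333.
(Since a = 18 > μ = 4.2000, the bound 7/30 is < 1 and informative.)

P[X ≥ 18] ≤ 7/30 ≈ 0.2333.


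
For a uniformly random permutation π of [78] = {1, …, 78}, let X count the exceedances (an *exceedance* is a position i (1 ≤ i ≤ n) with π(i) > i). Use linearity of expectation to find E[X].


Write X = Σ_{i=1}^{78} X_i, where X_i = 1_{π(i) > i}.
For each fixed i, π(i) is uniform over {1, …, 78} (marginal of a uniform permutation), so P[π(i) > i] = (n − i)/n. Summing: Σ_{i=1}^{78} (n − i)/n = (0 + 1 + … + 77)/78 = 78(78 − 1)/(2·78) = (78 − 1)/2.
Hence E[X] = Σ_{i=1}^{78} (78 − i)/78 = 77/2 ≈ 38.500.

E[X] = 77/2 = 38.500.


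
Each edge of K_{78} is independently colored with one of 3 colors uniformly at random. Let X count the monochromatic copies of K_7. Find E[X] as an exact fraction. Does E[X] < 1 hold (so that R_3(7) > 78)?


E[X] = C(78, 7) · 3^{1 − 21} = 2641902120 · 3^{−20} = 2641902120/3486784401.
As a reduced fraction: E[X] = 293544680/387420489 ≈ 0.7576901.
Is E[X] < 1? YES.
Since E[X] < 1, there exists a 3-coloring of K_{78} with no monochromatic K_7; hence R_3(7) > 78.

E[X] = 293544680/387420489 ≈ 0.7576901; E[X] < 1, so R_3(7) > 78.


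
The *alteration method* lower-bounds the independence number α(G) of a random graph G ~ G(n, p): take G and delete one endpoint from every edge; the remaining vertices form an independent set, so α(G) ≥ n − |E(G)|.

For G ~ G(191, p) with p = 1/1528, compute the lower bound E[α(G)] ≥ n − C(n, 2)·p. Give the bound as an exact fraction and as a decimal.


E[|E(G)|] = C(191, 2)·p = 18145 · (1/1528) = 95/8.
E[α(G)] ≥ n − E[|E(G)|] = 191 − 95/8 = 1433/8.
Numerically: ≈ 179.125.
(This is only a lower bound; the true E[α(G)] may be larger.)

E[α(G)] ≥ 1433/8 ≈ 179.125.


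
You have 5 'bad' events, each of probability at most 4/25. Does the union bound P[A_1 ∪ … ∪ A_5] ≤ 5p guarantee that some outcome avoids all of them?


Union bound: P[∪_{i=1}^{5} A_i] ≤ Σ_i P[A_i] ≤ 5·p = 5·(4/25) = 4/5.
Numerically: 4/5 ≈ 0.80000.
Is 4/5 < 1? YES.
Since P[∪ A_i] ≤ 4/5 < 1, the complement has P[∩ A_i^c] ≥ 1 − 4/5 = 1/5 > 0, so some outcome avoids every A_i.

5·p = 4/5 ≈ 0.80000; existence CERTIFIED by the union bound.


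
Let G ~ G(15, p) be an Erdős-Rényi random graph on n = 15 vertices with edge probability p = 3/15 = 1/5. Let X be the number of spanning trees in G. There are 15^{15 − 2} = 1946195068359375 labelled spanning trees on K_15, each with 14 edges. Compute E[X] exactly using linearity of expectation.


K_15 has 15^{15 − 2} = 1946195068359375 labelled spanning trees.
For each such spanning tree H, let X_H = 1 if all 14 edges of H are present in G. Then P[X_H = 1] = p^{14} = (1/5)^{14} = 1/6103515625.
By linearity: E[X] = Σ_H E[X_H] = 1946195068359375 · p^{14} = 1946195068359375 · 1/6103515625 = 1594323/5.
Numerically: E[X] ≈ 3.189e+05.

E[X] = 1946195068359375 · (1/5)^{14} = 1594323/5 ≈ 3.189e+05.


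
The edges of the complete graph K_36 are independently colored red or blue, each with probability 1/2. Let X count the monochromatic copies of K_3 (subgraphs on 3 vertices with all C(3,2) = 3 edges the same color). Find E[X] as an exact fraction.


Let X = Σ_S X_S over the C(36, 3) = 7140 subsets S of size 3, where X_S = 1 if the K_3 on S is monochromatic.
For a fixed S, the K_3 on S has C(3, 2) = 3 edges. P[all 3 edges red] = (1/2)^3, and likewise for blue, so P[monochromatic] = 2·(1/2)^3 = 2^{1 − 3} = 1/4.
By linearity: E[X] = C(36, 3) · 2^{1 − 3} = 7140 · 1/4 = 1785.
Numerically: E[X] ≈ 1785.000000.

E[X] = C(36,3)·2^(1−C(3,2)) = 1785 ≈ 1785.000000.


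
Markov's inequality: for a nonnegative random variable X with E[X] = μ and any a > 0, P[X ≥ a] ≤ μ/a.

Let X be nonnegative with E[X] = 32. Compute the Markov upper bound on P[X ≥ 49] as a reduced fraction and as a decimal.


μ = E[X] = 32, a = 49.
Markov: P[X ≥ 49] ≤ μ/a = (32)/49 = 32/49.
Numerically: ≈ 0.653.
(Since a = 49 > μ = 32.000, the bound 32/49 is < 1 and informative.)

P[X ≥ 49] ≤ 32/49 ≈ 0.653.


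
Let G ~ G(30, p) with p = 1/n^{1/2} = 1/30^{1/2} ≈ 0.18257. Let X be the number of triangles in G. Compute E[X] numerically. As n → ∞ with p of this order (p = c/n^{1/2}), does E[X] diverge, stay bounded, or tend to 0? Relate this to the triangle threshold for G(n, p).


Number of potential triangles: C(30, 3) = 4060.
Each occurs with probability p³ ≈ (0.18257)³ ≈ 6.0858062e-03.
By linearity: E[X] = C(30, 3)·p³ ≈ 4060 · 6.0858062e-03 ≈ 24.70837.
Since α = 1/2 < 1, p = c/n^{1/2} ≫ 1/n is above the triangle threshold p ~ 1/n. Asymptotically E[X] ~ (c³/6)·n^{3(1−α)} = (1³/6)·n^{1.5} → ∞; triangles are abundant w.h.p.

E[X] ≈ 24.70837; in regime p = Θ(1/n^{1/2}) E[X] diverges (above the triangle threshold p ~ 1/n).


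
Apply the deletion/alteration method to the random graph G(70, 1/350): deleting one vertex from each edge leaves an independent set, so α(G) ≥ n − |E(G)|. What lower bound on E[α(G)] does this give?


E[|E(G)|] = C(70, 2)·p = 2415 · (1/350) = 69/10.
E[α(G)] ≥ n − E[|E(G)|] = 70 − 69/10 = 631/10.
Numerically: ≈ 63.10000.
(This is only a lower bound; the true E[α(G)] may be larger.)

E[α(G)] ≥ 631/10 ≈ 63.10000.


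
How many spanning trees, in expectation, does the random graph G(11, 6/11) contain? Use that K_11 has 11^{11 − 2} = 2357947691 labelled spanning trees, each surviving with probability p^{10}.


K_11 has 11^{11 − 2} = 2357947691 labelled spanning trees.
For each such spanning tree H, let X_H = 1 if all 10 edges of H are present in G. Then P[X_H = 1] = p^{10} = (6/11)^{10} = 60466176/25937424601.
By linearity of expectation: E[X] = Σ_H E[X_H] = 2357947691 · p^{10} = 2357947691 · 60466176/25937424601 = 60466176/11.
Numerically: E[X] ≈ 5.5e+06.

E[X] = 2357947691 · (6/11)^{10} = 60466176/11 ≈ 5.5e+06.


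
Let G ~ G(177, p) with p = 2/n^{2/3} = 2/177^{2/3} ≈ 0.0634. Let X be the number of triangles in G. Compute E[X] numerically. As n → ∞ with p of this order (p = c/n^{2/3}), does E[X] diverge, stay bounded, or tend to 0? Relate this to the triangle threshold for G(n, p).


Number of potential triangles: C(177, 3) = 908600.
Each occurs with probability p³ ≈ (0.0634)³ ≈ 2.55354e-04.
By linearity: E[X] = C(177, 3)·p³ ≈ 908600 · 2.55354e-04 ≈ 232.015.
Since α = 2/3 < 1, p = c/n^{2/3} ≫ 1/n is above the triangle threshold p ~ 1/n. Asymptotically E[X] ~ (c³/6)·n^{3(1−α)} = (2³/6)·n^{1} → ∞; triangles are abundant w.h.p.

E[X] ≈ 232.015; in regime p = Θ(1/n^{2/3}) E[X] diverges (above the triangle threshold p ~ 1/n).


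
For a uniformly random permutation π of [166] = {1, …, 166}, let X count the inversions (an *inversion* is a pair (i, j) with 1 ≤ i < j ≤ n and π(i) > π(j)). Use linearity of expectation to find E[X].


Write X = Σ X_I over the C(166, 2) = 13695 pairs i < j, with X_I the indicator of one inversion.
There are 13695 indicators.
For each fixed pair i < j, the values π(i) and π(j) are two distinct elements of {1, …, 166} in uniformly random order; by symmetry P[π(i) > π(j)] = 1/2.
By linearity: E[X] = 13695 · (1/2) = C(166, 2) · (1/2) = 13695/2 = 13695/2 ≈ 6847.5000.

E[X] = 13695/2 = 6847.5000.


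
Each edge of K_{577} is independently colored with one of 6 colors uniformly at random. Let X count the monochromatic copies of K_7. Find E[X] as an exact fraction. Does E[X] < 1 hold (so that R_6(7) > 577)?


E[X] = C(577, 7) · 6^{1 − 21} = 4073186129881440 · 6^{−20} = 4073186129881440/3656158440062976.
As a reduced fraction: E[X] = 42429022186265/38084983750656 ≈ 1.1141.
Is E[X] < 1? NO.
Since E[X] ≥ 1, the first-moment bound is inconclusive at n = 577; it does NOT by itself certify R_6(7) > 577.

E[X] = 42429022186265/38084983750656 ≈ 1.1141; E[X] ≥ 1; first-moment method inconclusive here.


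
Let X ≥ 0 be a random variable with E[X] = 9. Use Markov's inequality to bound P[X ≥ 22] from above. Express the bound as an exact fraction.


μ = E[X] = 9, a = 22.
Markov: P[X ≥ 22] ≤ μ/a = (9)/22 = 9/22.
Numerically: ≈ 0.40909.
(Since a = 22 > μ = 9.00000, the bound 9/22 is < 1 and informative.)

P[X ≥ 22] ≤ 9/22 ≈ 0.40909.


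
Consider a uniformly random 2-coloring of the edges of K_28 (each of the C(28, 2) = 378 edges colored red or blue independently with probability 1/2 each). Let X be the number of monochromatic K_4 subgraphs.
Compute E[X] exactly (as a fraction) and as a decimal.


Let X = Σ_S X_S over the C(28, 4) = 20475 subsets S of size 4, where X_S = 1 if the K_4 on S is monochromatic.
For a fixed S, the K_4 on S has C(4, 2) = 6 edges. P[all 6 edges red] = (1/2)^6, and likewise for blue, so P[monochromatic] = 2·(1/2)^6 = 2^{1 − 6} = 1/32.
By linearity of expectation: E[X] = C(28, 4) · 2^{1 − 6} = 20475 · 1/32 = 20475/32.
Numerically: E[X] ≈ 639.8438.

E[X] = C(28,4)·2^(1−C(4,2)) = 20475/32 ≈ 639.8438.


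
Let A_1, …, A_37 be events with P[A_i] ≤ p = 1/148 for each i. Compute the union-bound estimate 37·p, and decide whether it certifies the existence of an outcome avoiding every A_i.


Union bound: P[∪_{i=1}^{37} A_i] ≤ Σ_i P[A_i] ≤ 37·p = 37·(1/148) = 1/4.
Numerically: 1/4 ≈ 0.250.
Is 1/4 < 1? YES.
Since P[∪ A_i] ≤ 1/4 < 1, the complement has P[∩ A_i^c] ≥ 1 − 1/4 = 3/4 > 0, so some outcome avoids every A_i.

37·p = 1/4 ≈ 0.250; existence CERTIFIED by the union bound.


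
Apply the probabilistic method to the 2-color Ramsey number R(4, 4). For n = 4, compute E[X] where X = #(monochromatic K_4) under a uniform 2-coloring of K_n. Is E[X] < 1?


E[X] = C(4, 4) · 2^{1 − 6} = 1 · 2^{−5} = 1/32.
As a reduced fraction: E[X] = 1/32 ≈ 0.0312.
Is E[X] < 1? YES.
Since E[X] < 1, there exists a 2-coloring of K_{4} with no monochromatic K_4; hence R(4, 4) > 4.

E[X] = 1/32 ≈ 0.0312; E[X] < 1, so R(4, 4) > 4.


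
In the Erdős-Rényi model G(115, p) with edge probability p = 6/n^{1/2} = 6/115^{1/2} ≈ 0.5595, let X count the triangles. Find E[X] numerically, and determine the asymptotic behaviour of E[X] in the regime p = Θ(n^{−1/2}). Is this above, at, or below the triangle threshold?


Number of potential triangles: C(115, 3) = 246905.
Each occurs with probability p³ ≈ (0.5595)³ ≈ 1.7514873e-01.
By linearity: E[X] = C(115, 3)·p³ ≈ 246905 · 1.7514873e-01 ≈ 43245.09698.
Since α = 1/2 < 1, p = c/n^{1/2} ≫ 1/n is above the triangle threshold p ~ 1/n. Asymptotically E[X] ~ (c³/6)·n^{3(1−α)} = (6³/6)·n^{1.5} → ∞; triangles are abundant w.h.p.

E[X] ≈ 43245.09698; in regime p = Θ(1/n^{1/2}) E[X] diverges (above the triangle threshold p ~ 1/n).


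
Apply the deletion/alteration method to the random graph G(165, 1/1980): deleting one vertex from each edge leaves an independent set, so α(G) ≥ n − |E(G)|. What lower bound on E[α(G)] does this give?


E[|E(G)|] = C(165, 2)·p = 13530 · (1/1980) = 41/6.
E[α(G)] ≥ n − E[|E(G)|] = 165 − 41/6 = 949/6.
Numerically: ≈ 158.167.
(This is only a lower bound; the true E[α(G)] may be larger.)

E[α(G)] ≥ 949/6 ≈ 158.167.


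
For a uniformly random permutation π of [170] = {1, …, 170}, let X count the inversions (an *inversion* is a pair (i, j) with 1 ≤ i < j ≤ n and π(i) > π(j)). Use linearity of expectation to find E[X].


Write X = Σ X_I over the C(170, 2) = 14365 pairs i < j, with X_I the indicator of one inversion.
There are 14365 indicators.
For each fixed pair i < j, the values π(i) and π(j) are two distinct elements of {1, …, 170} in uniformly random order; by symmetry P[π(i) > π(j)] = 1/2.
By linearity: E[X] = 14365 · (1/2) = C(170, 2) · (1/2) = 14365/2 = 14365/2 ≈ 7182.50000.

E[X] = 14365/2 = 7182.50000.
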